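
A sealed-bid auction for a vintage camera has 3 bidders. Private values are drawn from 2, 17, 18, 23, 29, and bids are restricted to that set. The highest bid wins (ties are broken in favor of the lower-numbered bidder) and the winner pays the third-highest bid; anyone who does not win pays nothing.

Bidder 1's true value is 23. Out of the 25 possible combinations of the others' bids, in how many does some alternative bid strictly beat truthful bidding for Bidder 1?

Others bid (2, 29): truth gives 0; bid 29 gives 21 > 0. Violating.
Others bid (17, 29): truth gives 0; bid 29 gives 6 > 0. Violating.
Others bid (18, 29): truth gives 0; bid 29 gives 5 > 0. Violating.
Others bid (29, 2): truth gives 0; bid 29 gives 21 > 0. Violating.
Others bid (2, 2): truth gives 21; no alternative beats it.
Others bid (2, 17): truth gives 21; no alternative beats it.
(Checking all 25 profiles: 6 have a profitable deviation, 19 do not.)

6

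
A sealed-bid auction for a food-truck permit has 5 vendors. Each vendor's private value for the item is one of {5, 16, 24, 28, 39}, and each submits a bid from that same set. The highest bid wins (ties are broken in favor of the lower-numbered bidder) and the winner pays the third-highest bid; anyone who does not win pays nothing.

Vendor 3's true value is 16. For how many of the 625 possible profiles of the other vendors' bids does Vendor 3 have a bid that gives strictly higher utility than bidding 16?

Others bid (5, 5, 5, 24): truth gives 0; bid 24 gives 11 > 0. Violating.
Others bid (5, 5, 5, 28): truth gives 0; bid 28 gives 11 > 0. Violating.
Others bid (5, 5, 5, 39): truth gives 0; bid 39 gives 11 > 0. Violating.
Others bid (5, 5, 24, 5): truth gives 0; bid 24 gives 11 > 0. Violating.
Others bid (5, 5, 5, 5): truth gives 11; no alternative beats it.
Others bid (5, 5, 5, 16): truth gives 11; no alternative beats it.
(Checking all 625 profiles: 12 have a profitable deviation, 613 do not.)

12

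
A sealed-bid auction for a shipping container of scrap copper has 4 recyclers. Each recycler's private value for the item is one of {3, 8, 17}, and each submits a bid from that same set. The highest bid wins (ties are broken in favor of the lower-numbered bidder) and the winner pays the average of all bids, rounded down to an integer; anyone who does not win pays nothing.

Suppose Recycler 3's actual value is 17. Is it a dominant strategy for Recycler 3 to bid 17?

Consider the case where Recycler 1 bids 3, Recycler 2 bids 3 and Recycler 4 bids 3.
Truthful bid 17: wins, pays 6, utility 17 - 6 = 11.
Bid 8 instead: wins, pays 4, utility 17 - 4 = 13.
Since 13 > 11, bidding 8 is strictly better here, so truthful bidding is not dominant.

No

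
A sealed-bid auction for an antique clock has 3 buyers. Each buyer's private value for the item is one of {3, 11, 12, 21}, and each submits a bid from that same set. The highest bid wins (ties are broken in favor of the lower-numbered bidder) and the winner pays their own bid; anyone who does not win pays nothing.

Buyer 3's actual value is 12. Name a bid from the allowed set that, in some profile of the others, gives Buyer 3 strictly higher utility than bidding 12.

11

Suppose Buyer 1 bids 3 and Buyer 2 bids 3.
Bid 12: wins, pays 12, utility 12 - 12 = 0.
Bid 11: wins, pays 11, utility 12 - 11 = 1.
So bidding 11 beats truth here (1 > 0).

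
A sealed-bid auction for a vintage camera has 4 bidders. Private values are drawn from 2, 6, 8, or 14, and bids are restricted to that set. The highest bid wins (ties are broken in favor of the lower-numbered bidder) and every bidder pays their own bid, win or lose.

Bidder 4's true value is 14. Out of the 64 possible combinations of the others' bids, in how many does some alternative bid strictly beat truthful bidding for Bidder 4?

45

Others bid (2, 2, 2): truth gives 0; bid 6 gives 8 > 0. Violating.
Others bid (2, 2, 6): truth gives 0; bid 8 gives 6 > 0. Violating.
Others bid (2, 2, 14): truth gives -14; bid 2 gives -2 > -14. Violating.
Others bid (2, 6, 2): truth gives 0; bid 8 gives 6 > 0. Violating.
Others bid (2, 2, 8): truth gives 0; no alternative beats it.
Others bid (2, 6, 8): truth gives 0; no alternative beats it.
(Checking all 64 profiles: 45 have a profitable deviation, 19 do not.)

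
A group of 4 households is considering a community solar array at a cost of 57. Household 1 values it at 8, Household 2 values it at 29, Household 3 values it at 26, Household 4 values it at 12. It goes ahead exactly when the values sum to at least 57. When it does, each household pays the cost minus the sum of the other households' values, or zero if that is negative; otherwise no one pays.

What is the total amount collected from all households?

Total value 75 ≥ cost 57, so it is built.
Household 1: others sum to 67; max(0, 57 - 67) = 0.
Household 2: others sum to 46; max(0, 57 - 46) = 11.
Household 3: others sum to 49; max(0, 57 - 49) = 8.
Household 4: others sum to 63; max(0, 57 - 63) = 0.
Total collected = 0 + 11 + 8 + 0 = 19.

19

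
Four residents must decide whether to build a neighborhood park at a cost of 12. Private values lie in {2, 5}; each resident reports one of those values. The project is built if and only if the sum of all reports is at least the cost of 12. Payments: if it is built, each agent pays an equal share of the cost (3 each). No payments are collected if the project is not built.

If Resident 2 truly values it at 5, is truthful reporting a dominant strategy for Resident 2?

Check each profile of the others' reports and compare truth against every alternative report.
Others report (2, 2, 5): truth gives 2, best alternative gives 0.
Others report (2, 5, 2): truth gives 2, best alternative gives 0.
Others report (5, 2, 2): truth gives 2, best alternative gives 0.
Others report (2, 5, 5): truth gives 2, best alternative gives 2.
Others report (5, 2, 5): truth gives 2, best alternative gives 2.
Others report (5, 5, 2): truth gives 2, best alternative gives 2.
(Remaining 2 profiles checked similarly; truth is weakly best in each.)
In every case the truthful report is at least as good as any alternative, so it is a dominant strategy.

Yes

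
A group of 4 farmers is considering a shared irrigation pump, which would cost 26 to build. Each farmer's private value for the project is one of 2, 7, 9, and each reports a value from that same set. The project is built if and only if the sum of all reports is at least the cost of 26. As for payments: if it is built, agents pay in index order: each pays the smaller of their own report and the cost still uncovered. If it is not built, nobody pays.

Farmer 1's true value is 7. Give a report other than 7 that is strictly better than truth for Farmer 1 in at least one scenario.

2

Suppose Farmer 2 reports 7, Farmer 3 reports 9 and Farmer 4 reports 9.
Report 7: project built, pays 7, utility 7 - 7 = 0.
Report 2: project built, pays 2, utility 7 - 2 = 5.
So reporting 2 beats truth here (5 > 0).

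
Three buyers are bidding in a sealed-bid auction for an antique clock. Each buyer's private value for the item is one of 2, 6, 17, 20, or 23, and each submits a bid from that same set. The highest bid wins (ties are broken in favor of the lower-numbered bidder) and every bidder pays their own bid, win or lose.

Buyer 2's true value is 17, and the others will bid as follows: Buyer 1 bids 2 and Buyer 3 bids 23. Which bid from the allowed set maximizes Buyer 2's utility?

Bid 2: loses but pays 2, utility -2.
Bid 6: loses but pays 6, utility -6.
Bid 17: loses but pays 17, utility -17.
Bid 20: loses but pays 20, utility -20.
Bid 23: wins, pays 23, utility 17 - 23 = -6.
The best choice is 2 with utility -2.

2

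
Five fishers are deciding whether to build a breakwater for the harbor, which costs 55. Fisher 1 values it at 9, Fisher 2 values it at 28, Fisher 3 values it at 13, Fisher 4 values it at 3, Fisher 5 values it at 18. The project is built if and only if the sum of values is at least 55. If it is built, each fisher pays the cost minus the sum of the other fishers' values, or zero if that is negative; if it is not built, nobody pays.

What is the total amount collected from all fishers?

14

Total value 71 ≥ cost 55, so it is built.
Fisher 1: others sum to 62; max(0, 55 - 62) = 0.
Fisher 2: others sum to 43; max(0, 55 - 43) = 12.
Fisher 3: others sum to 58; max(0, 55 - 58) = 0.
Fisher 4: others sum to 68; max(0, 55 - 68) = 0.
Fisher 5: others sum to 53; max(0, 55 - 53) = 2.
Total collected = 0 + 12 + 0 + 0 + 2 = 14.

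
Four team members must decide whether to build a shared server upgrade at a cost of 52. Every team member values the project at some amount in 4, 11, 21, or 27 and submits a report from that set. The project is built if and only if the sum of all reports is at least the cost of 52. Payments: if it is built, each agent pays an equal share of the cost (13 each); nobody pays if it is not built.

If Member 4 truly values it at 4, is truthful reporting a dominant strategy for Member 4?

Check each profile of the others' reports and compare truth against every alternative report.
Others report (4, 11, 27): truth gives 0, best alternative gives -9.
Others report (4, 21, 21): truth gives 0, best alternative gives -9.
Others report (4, 27, 11): truth gives 0, best alternative gives -9.
Others report (11, 4, 27): truth gives 0, best alternative gives -9.
Others report (11, 11, 21): truth gives 0, best alternative gives -9.
Others report (11, 21, 11): truth gives 0, best alternative gives -9.
(Remaining 58 profiles checked similarly; truth is weakly best in each.)
In every case the truthful report is at least as good as any alternative, so it is a dominant strategy.

Yes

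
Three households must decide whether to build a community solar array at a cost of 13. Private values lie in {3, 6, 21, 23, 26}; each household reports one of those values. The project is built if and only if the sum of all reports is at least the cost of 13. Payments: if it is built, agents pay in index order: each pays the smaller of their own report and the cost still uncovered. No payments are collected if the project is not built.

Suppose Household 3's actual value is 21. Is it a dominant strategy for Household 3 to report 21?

Check each profile of the others' reports and compare truth against every alternative report.
Others report (3, 21): truth gives 21, best alternative gives 21.
Others report (3, 23): truth gives 21, best alternative gives 21.
Others report (3, 26): truth gives 21, best alternative gives 21.
Others report (6, 21): truth gives 21, best alternative gives 21.
Others report (6, 23): truth gives 21, best alternative gives 21.
Others report (6, 26): truth gives 21, best alternative gives 21.
(Remaining 19 profiles checked similarly; truth is weakly best in each.)
In every case the truthful report is at least as good as any alternative, so it is a dominant strategy.

Yes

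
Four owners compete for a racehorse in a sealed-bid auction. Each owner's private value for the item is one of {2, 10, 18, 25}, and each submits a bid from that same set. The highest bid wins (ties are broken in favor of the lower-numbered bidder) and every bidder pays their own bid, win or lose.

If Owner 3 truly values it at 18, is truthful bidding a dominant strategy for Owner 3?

No

Consider the case where Owner 1 bids 2, Owner 2 bids 2 and Owner 4 bids 2.
Truthful bid 18: wins, pays 18, utility 18 - 18 = 0.
Bid 10 instead: wins, pays 10, utility 18 - 10 = 8.
Since 8 > 0, bidding 10 is strictly better here, so truthful bidding is not dominant.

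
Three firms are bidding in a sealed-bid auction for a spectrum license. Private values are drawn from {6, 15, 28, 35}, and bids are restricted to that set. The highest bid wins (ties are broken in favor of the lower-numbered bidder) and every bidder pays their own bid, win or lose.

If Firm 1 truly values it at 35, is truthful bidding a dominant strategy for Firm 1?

Consider the case where Firm 2 bids 6 and Firm 3 bids 6.
Truthful bid 35: wins, pays 35, utility 35 - 35 = 0.
Bid 6 instead: wins, pays 6, utility 35 - 6 = 29.
Since 29 > 0, bidding 6 is strictly better here, so truthful bidding is not dominant.

No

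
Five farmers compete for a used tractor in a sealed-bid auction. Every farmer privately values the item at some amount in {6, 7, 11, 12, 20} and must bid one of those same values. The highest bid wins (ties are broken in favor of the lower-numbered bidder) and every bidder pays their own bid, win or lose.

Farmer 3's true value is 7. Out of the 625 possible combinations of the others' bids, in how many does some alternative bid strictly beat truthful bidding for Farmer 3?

Others bid (6, 6, 6, 11): truth gives -7; bid 11 gives -4 > -7. Violating.
Others bid (6, 6, 6, 12): truth gives -7; bid 12 gives -5 > -7. Violating.
Others bid (6, 6, 6, 20): truth gives -7; bid 6 gives -6 > -7. Violating.
Others bid (6, 6, 7, 11): truth gives -7; bid 11 gives -4 > -7. Violating.
Others bid (6, 6, 6, 6): truth gives 0; no alternative beats it.
Others bid (6, 6, 6, 7): truth gives 0; no alternative beats it.
(Checking all 625 profiles: 621 have a profitable deviation, 4 do not.)

621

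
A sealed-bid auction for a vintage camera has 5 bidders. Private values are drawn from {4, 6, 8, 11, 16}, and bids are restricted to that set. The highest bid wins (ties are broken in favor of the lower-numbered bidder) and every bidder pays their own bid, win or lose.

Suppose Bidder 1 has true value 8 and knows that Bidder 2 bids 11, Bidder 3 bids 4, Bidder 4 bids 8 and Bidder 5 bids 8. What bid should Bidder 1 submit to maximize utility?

11

Bid 4: loses but pays 4, utility -4.
Bid 6: loses but pays 6, utility -6.
Bid 8: loses but pays 8, utility -8.
Bid 11: wins, pays 11, utility 8 - 11 = -3.
Bid 16: wins, pays 16, utility 8 - 16 = -8.
The best choice is 11 with utility -3.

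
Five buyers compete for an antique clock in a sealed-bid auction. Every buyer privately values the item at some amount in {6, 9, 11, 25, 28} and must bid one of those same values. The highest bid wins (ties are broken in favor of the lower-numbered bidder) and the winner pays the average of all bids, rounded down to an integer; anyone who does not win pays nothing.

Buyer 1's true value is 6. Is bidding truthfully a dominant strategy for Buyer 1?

Yes

Check each profile of the others' bids and compare truth against every alternative bid.
Others bid (9, 9, 9, 9): truth gives 0, best alternative gives -3.
Others bid (6, 9, 9, 9): truth gives 0, best alternative gives -2.
Others bid (9, 6, 9, 9): truth gives 0, best alternative gives -2.
Others bid (9, 9, 6, 9): truth gives 0, best alternative gives -2.
Others bid (9, 9, 9, 6): truth gives 0, best alternative gives -2.
Others bid (6, 6, 6, 9): truth gives 0, best alternative gives -1.
(Remaining 619 profiles checked similarly; truth is weakly best in each.)
In every case the truthful bid is at least as good as any alternative, so it is a dominant strategy.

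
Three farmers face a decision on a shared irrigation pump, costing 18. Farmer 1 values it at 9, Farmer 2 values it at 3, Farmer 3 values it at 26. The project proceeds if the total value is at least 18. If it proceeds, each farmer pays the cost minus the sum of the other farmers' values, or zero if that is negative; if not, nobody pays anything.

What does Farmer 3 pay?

6

Total value 38 ≥ cost 18, so the project is built.
The other farmers' values sum to 12.
Cost minus that sum is 18 - 12 = 6.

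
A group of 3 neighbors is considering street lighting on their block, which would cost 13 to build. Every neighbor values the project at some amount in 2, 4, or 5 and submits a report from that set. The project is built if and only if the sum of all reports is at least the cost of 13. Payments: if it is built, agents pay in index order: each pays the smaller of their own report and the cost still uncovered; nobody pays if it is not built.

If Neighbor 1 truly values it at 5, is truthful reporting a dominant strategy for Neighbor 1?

No

Consider the case where Neighbor 2 reports 4 and Neighbor 3 reports 5.
Truthful report 5: project built, pays 5, utility 5 - 5 = 0.
Report 4 instead: project built, pays 4, utility 5 - 4 = 1.
Since 1 > 0, reporting 4 is strictly better here, so truthful reporting is not dominant.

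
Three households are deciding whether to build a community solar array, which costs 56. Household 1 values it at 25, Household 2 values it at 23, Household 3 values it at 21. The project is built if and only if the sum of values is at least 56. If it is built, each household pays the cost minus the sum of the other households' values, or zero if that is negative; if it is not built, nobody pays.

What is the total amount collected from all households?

30

Total value 69 ≥ cost 56, so it is built.
Household 1: others sum to 44; max(0, 56 - 44) = 12.
Household 2: others sum to 46; max(0, 56 - 46) = 10.
Household 3: others sum to 48; max(0, 56 - 48) = 8.
Total collected = 12 + 10 + 8 = 30.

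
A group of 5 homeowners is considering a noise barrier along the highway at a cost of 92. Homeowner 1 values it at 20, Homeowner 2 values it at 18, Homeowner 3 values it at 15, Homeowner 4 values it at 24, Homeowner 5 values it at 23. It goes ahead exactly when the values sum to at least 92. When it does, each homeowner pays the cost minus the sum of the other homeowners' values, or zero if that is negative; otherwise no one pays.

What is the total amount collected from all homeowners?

Total value 100 ≥ cost 92, so it is built.
Homeowner 1: others sum to 80; max(0, 92 - 80) = 12.
Homeowner 2: others sum to 82; max(0, 92 - 82) = 10.
Homeowner 3: others sum to 85; max(0, 92 - 85) = 7.
Homeowner 4: others sum to 76; max(0, 92 - 76) = 16.
Homeowner 5: others sum to 77; max(0, 92 - 77) = 15.
Total collected = 12 + 10 + 7 + 16 + 15 = 60.

60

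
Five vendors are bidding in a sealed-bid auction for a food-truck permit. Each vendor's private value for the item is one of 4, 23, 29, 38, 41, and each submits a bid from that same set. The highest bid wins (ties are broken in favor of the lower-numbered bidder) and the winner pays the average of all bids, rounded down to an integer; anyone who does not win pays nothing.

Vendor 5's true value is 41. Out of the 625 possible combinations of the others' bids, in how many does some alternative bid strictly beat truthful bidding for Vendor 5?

77

Others bid (4, 4, 4, 4): truth gives 30; bid 23 gives 34 > 30. Violating.
Others bid (4, 4, 4, 23): truth gives 26; bid 29 gives 29 > 26. Violating.
Others bid (4, 4, 4, 29): truth gives 25; bid 38 gives 26 > 25. Violating.
Others bid (4, 4, 23, 4): truth gives 26; bid 29 gives 29 > 26. Violating.
Others bid (4, 4, 4, 38): truth gives 23; no alternative beats it.
Others bid (4, 4, 4, 41): truth gives 0; no alternative beats it.
(Checking all 625 profiles: 77 have a profitable deviation, 548 do not.)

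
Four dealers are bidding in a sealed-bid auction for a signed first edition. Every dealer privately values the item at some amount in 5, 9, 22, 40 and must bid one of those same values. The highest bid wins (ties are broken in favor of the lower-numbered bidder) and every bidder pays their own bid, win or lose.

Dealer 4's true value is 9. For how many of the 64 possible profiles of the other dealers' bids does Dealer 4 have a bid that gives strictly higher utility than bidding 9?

63

Others bid (5, 5, 9): truth gives -9; bid 5 gives -5 > -9. Violating.
Others bid (5, 5, 22): truth gives -9; bid 5 gives -5 > -9. Violating.
Others bid (5, 5, 40): truth gives -9; bid 5 gives -5 > -9. Violating.
Others bid (5, 9, 5): truth gives -9; bid 5 gives -5 > -9. Violating.
Others bid (5, 5, 5): truth gives 0; no alternative beats it.
(Checking all 64 profiles: 63 have a profitable deviation, 1 does not.)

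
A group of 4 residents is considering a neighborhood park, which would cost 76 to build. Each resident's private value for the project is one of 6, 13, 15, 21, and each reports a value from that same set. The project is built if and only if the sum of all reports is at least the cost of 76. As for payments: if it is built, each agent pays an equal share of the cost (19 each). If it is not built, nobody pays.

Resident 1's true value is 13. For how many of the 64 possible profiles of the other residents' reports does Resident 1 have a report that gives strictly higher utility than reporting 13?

Others report (21, 21, 21): truth gives -6; report 6 gives 0 > -6. Violating.
Others report (6, 6, 6): truth gives 0; no alternative beats it.
Others report (6, 6, 13): truth gives 0; no alternative beats it.
(Checking all 64 profiles: 1 has a profitable deviation, 63 do not.)

1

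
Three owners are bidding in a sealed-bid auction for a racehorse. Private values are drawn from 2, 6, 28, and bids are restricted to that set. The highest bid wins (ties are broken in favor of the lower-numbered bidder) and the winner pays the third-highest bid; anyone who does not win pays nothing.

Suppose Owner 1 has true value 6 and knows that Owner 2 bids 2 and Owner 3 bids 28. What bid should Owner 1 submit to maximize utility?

Bid 2: loses, pays 0, utility 0.
Bid 6: loses, pays 0, utility 0.
Bid 28: wins, pays 2, utility 6 - 2 = 4.
The best choice is 28 with utility 4.

28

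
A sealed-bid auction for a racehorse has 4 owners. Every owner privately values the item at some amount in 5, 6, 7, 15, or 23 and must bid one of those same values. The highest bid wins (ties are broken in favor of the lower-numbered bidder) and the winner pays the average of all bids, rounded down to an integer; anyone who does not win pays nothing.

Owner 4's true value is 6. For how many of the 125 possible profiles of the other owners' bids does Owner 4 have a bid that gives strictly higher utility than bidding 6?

3

Others bid (5, 5, 6): truth gives 0; bid 7 gives 1 > 0. Violating.
Others bid (5, 6, 5): truth gives 0; bid 7 gives 1 > 0. Violating.
Others bid (6, 5, 5): truth gives 0; bid 7 gives 1 > 0. Violating.
Others bid (5, 5, 5): truth gives 1; no alternative beats it.
Others bid (5, 5, 7): truth gives 0; no alternative beats it.
(Checking all 125 profiles: 3 have a profitable deviation, 122 do not.)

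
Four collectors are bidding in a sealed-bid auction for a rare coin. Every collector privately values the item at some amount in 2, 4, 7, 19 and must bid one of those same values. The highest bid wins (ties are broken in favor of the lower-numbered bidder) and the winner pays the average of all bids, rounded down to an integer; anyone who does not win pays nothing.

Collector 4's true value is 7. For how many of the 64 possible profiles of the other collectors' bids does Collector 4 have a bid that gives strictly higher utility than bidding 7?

1

Others bid (2, 2, 2): truth gives 4; bid 4 gives 5 > 4. Violating.
Others bid (2, 2, 4): truth gives 4; no alternative beats it.
Others bid (2, 2, 7): truth gives 0; no alternative beats it.
(Checking all 64 profiles: 1 has a profitable deviation, 63 do not.)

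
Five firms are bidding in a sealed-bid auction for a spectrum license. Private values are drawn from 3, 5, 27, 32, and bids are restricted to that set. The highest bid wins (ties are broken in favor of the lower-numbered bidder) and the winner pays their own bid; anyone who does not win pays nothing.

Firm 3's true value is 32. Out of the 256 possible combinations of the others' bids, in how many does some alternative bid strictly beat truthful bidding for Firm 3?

36

Others bid (3, 3, 3, 3): truth gives 0; bid 5 gives 27 > 0. Violating.
Others bid (3, 3, 3, 5): truth gives 0; bid 5 gives 27 > 0. Violating.
Others bid (3, 3, 3, 27): truth gives 0; bid 27 gives 5 > 0. Violating.
Others bid (3, 3, 5, 3): truth gives 0; bid 5 gives 27 > 0. Violating.
Others bid (3, 3, 3, 32): truth gives 0; no alternative beats it.
Others bid (3, 3, 5, 32): truth gives 0; no alternative beats it.
(Checking all 256 profiles: 36 have a profitable deviation, 220 do not.)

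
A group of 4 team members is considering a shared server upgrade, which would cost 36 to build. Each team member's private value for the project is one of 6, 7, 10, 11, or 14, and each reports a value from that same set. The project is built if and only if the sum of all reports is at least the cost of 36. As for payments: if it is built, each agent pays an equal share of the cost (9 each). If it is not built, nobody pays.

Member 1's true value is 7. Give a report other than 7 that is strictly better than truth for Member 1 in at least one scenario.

6

Suppose Member 2 reports 7, Member 3 reports 11 and Member 4 reports 11.
Report 7: project built, pays 9, utility 7 - 9 = -2.
Report 6: project not built, utility 0.
So reporting 6 beats truth here (0 > -2).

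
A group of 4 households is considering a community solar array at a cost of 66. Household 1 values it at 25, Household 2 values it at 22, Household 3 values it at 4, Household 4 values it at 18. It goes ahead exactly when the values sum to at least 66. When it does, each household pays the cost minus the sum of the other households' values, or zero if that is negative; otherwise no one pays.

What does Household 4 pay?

Total value 69 ≥ cost 66, so the project is built.
The other households' values sum to 51.
Cost minus that sum is 66 - 51 = 15.

15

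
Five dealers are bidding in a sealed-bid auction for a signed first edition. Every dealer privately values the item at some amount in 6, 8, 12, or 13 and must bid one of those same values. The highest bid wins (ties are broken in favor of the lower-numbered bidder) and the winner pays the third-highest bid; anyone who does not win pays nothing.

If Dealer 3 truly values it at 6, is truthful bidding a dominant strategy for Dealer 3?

Yes

Check each profile of the others' bids and compare truth against every alternative bid.
Others bid (6, 6, 8, 8): truth gives 0, best alternative gives -2.
Others bid (6, 6, 6, 6): truth gives 0, best alternative gives 0.
Others bid (6, 6, 6, 8): truth gives 0, best alternative gives 0.
Others bid (6, 6, 6, 12): truth gives 0, best alternative gives 0.
Others bid (6, 6, 6, 13): truth gives 0, best alternative gives 0.
Others bid (6, 6, 8, 6): truth gives 0, best alternative gives 0.
(Remaining 250 profiles checked similarly; truth is weakly best in each.)
In every case the truthful bid is at least as good as any alternative, so it is a dominant strategy.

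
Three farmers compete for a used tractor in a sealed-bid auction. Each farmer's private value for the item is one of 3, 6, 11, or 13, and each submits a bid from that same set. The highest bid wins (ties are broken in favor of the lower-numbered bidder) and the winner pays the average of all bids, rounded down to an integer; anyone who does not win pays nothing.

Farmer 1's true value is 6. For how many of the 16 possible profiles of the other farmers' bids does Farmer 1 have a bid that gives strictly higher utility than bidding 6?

1

Others bid (3, 3): truth gives 2; bid 3 gives 3 > 2. Violating.
Others bid (3, 6): truth gives 1; no alternative beats it.
Others bid (3, 11): truth gives 0; no alternative beats it.
(Checking all 16 profiles: 1 has a profitable deviation, 15 do not.)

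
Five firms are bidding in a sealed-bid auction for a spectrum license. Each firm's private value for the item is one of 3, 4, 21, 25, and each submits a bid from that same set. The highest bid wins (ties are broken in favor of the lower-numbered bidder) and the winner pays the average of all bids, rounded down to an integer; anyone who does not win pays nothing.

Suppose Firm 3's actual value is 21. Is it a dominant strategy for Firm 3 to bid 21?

No

Consider the case where Firm 1 bids 3, Firm 2 bids 3, Firm 4 bids 3 and Firm 5 bids 3.
Truthful bid 21: wins, pays 6, utility 21 - 6 = 15.
Bid 4 instead: wins, pays 3, utility 21 - 3 = 18.
Since 18 > 15, bidding 4 is strictly better here, so truthful bidding is not dominant.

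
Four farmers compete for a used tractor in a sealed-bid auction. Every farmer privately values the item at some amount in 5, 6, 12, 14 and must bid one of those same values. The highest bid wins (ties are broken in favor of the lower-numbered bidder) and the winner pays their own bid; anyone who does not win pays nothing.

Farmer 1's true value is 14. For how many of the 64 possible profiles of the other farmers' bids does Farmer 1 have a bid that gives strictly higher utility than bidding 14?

Others bid (5, 5, 5): truth gives 0; bid 5 gives 9 > 0. Violating.
Others bid (5, 5, 6): truth gives 0; bid 6 gives 8 > 0. Violating.
Others bid (5, 5, 12): truth gives 0; bid 12 gives 2 > 0. Violating.
Others bid (5, 6, 5): truth gives 0; bid 6 gives 8 > 0. Violating.
Others bid (5, 5, 14): truth gives 0; no alternative beats it.
Others bid (5, 6, 14): truth gives 0; no alternative beats it.
(Checking all 64 profiles: 27 have a profitable deviation, 37 do not.)

27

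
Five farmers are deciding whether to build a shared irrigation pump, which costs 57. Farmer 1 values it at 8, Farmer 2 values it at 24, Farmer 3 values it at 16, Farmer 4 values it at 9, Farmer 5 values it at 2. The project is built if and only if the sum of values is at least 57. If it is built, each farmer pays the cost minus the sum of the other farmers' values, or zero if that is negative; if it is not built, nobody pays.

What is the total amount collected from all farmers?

49

Total value 59 ≥ cost 57, so it is built.
Farmer 1: others sum to 51; max(0, 57 - 51) = 6.
Farmer 2: others sum to 35; max(0, 57 - 35) = 22.
Farmer 3: others sum to 43; max(0, 57 - 43) = 14.
Farmer 4: others sum to 50; max(0, 57 - 50) = 7.
Farmer 5: others sum to 57; max(0, 57 - 57) = 0.
Total collected = 6 + 22 + 14 + 7 + 0 = 49.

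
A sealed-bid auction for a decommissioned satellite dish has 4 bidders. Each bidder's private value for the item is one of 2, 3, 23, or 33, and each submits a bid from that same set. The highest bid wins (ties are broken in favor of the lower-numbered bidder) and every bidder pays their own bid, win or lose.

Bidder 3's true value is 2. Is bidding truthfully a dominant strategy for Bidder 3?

Consider the case where Bidder 1 bids 2, Bidder 2 bids 2 and Bidder 4 bids 2.
Truthful bid 2: loses but pays 2, utility -2.
Bid 3 instead: wins, pays 3, utility 2 - 3 = -1.
Since -1 > -2, bidding 3 is strictly better here, so truthful bidding is not dominant.

No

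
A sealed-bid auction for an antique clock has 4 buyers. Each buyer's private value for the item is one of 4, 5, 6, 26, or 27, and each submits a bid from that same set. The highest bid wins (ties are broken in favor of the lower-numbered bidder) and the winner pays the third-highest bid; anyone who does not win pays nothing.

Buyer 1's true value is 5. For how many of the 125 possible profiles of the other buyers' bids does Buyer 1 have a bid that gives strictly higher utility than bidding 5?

Others bid (4, 4, 6): truth gives 0; bid 6 gives 1 > 0. Violating.
Others bid (4, 4, 26): truth gives 0; bid 26 gives 1 > 0. Violating.
Others bid (4, 4, 27): truth gives 0; bid 27 gives 1 > 0. Violating.
Others bid (4, 6, 4): truth gives 0; bid 6 gives 1 > 0. Violating.
Others bid (4, 4, 4): truth gives 1; no alternative beats it.
Others bid (4, 4, 5): truth gives 1; no alternative beats it.
(Checking all 125 profiles: 9 have a profitable deviation, 116 do not.)

9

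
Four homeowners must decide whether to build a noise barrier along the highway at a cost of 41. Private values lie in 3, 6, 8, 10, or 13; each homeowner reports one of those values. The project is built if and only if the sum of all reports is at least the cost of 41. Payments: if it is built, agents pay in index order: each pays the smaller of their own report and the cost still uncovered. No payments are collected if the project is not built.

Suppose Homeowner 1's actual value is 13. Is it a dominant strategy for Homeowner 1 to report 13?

Consider the case where Homeowner 2 reports 6, Homeowner 3 reports 13 and Homeowner 4 reports 13.
Truthful report 13: project built, pays 13, utility 13 - 13 = 0.
Report 10 instead: project built, pays 10, utility 13 - 10 = 3.
Since 3 > 0, reporting 10 is strictly better here, so truthful reporting is not dominant.

No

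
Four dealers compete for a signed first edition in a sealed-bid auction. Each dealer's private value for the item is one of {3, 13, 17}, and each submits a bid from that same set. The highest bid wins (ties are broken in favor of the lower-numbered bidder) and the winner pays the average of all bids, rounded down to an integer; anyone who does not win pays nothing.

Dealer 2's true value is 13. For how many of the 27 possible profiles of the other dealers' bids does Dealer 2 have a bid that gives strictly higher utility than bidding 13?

Others bid (3, 3, 17): truth gives 0; bid 17 gives 3 > 0. Violating.
Others bid (3, 13, 17): truth gives 0; bid 17 gives 1 > 0. Violating.
Others bid (3, 17, 3): truth gives 0; bid 17 gives 3 > 0. Violating.
Others bid (3, 17, 13): truth gives 0; bid 17 gives 1 > 0. Violating.
Others bid (3, 3, 3): truth gives 8; no alternative beats it.
Others bid (3, 3, 13): truth gives 5; no alternative beats it.
(Checking all 27 profiles: 9 have a profitable deviation, 18 do not.)

9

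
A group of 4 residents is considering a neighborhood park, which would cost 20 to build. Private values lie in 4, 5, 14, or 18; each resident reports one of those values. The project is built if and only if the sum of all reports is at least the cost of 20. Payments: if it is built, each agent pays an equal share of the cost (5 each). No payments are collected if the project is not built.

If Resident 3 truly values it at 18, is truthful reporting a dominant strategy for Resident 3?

Yes

Check each profile of the others' reports and compare truth against every alternative report.
Others report (4, 4, 4): truth gives 13, best alternative gives 13.
Others report (4, 4, 5): truth gives 13, best alternative gives 13.
Others report (4, 4, 14): truth gives 13, best alternative gives 13.
Others report (4, 4, 18): truth gives 13, best alternative gives 13.
Others report (4, 5, 4): truth gives 13, best alternative gives 13.
Others report (4, 5, 5): truth gives 13, best alternative gives 13.
(Remaining 58 profiles checked similarly; truth is weakly best in each.)
In every case the truthful report is at least as good as any alternative, so it is a dominant strategy.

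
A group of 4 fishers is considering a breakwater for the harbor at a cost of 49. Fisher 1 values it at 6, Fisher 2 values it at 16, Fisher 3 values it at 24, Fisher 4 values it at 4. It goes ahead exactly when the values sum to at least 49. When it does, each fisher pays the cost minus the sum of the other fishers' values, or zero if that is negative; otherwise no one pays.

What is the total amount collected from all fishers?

46

Total value 50 ≥ cost 49, so it is built.
Fisher 1: others sum to 44; max(0, 49 - 44) = 5.
Fisher 2: others sum to 34; max(0, 49 - 34) = 15.
Fisher 3: others sum to 26; max(0, 49 - 26) = 23.
Fisher 4: others sum to 46; max(0, 49 - 46) = 3.
Total collected = 5 + 15 + 23 + 3 = 46.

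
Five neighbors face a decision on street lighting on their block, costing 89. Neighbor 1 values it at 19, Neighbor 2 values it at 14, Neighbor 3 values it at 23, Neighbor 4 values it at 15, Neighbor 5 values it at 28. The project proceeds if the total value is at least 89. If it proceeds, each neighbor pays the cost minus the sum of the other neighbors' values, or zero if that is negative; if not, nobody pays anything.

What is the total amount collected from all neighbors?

49

Total value 99 ≥ cost 89, so it is built.
Neighbor 1: others sum to 80; max(0, 89 - 80) = 9.
Neighbor 2: others sum to 85; max(0, 89 - 85) = 4.
Neighbor 3: others sum to 76; max(0, 89 - 76) = 13.
Neighbor 4: others sum to 84; max(0, 89 - 84) = 5.
Neighbor 5: others sum to 71; max(0, 89 - 71) = 18.
Total collected = 9 + 4 + 13 + 5 + 18 = 49.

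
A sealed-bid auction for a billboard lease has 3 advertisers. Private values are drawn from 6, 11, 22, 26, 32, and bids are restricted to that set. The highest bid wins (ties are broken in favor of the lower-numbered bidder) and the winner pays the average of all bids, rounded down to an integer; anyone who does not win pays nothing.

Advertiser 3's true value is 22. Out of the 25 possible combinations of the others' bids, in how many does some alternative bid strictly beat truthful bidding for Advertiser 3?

7

Others bid (6, 6): truth gives 11; bid 11 gives 15 > 11. Violating.
Others bid (6, 22): truth gives 0; bid 26 gives 4 > 0. Violating.
Others bid (6, 26): truth gives 0; bid 32 gives 1 > 0. Violating.
Others bid (11, 22): truth gives 0; bid 26 gives 3 > 0. Violating.
Others bid (6, 11): truth gives 9; no alternative beats it.
Others bid (6, 32): truth gives 0; no alternative beats it.
(Checking all 25 profiles: 7 have a profitable deviation, 18 do not.)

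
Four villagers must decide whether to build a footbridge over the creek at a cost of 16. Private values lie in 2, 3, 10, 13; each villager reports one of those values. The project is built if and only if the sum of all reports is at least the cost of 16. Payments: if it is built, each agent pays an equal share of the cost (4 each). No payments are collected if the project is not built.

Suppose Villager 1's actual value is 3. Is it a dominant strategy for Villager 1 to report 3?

Check each profile of the others' reports and compare truth against every alternative report.
Others report (2, 2, 10): truth gives -1, best alternative gives -1.
Others report (2, 2, 13): truth gives -1, best alternative gives -1.
Others report (2, 3, 10): truth gives -1, best alternative gives -1.
Others report (2, 3, 13): truth gives -1, best alternative gives -1.
Others report (2, 10, 2): truth gives -1, best alternative gives -1.
Others report (2, 10, 3): truth gives -1, best alternative gives -1.
(Remaining 58 profiles checked similarly; truth is weakly best in each.)
In every case the truthful report is at least as good as any alternative, so it is a dominant strategy.

Yes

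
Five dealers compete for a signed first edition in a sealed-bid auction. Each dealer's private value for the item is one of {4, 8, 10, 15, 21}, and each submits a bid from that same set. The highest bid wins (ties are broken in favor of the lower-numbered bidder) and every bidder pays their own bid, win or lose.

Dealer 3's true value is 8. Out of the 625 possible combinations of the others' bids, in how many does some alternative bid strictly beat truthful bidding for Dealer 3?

Others bid (4, 4, 4, 10): truth gives -8; bid 10 gives -2 > -8. Violating.
Others bid (4, 4, 4, 15): truth gives -8; bid 4 gives -4 > -8. Violating.
Others bid (4, 4, 4, 21): truth gives -8; bid 4 gives -4 > -8. Violating.
Others bid (4, 4, 8, 10): truth gives -8; bid 10 gives -2 > -8. Violating.
Others bid (4, 4, 4, 4): truth gives 0; no alternative beats it.
Others bid (4, 4, 4, 8): truth gives 0; no alternative beats it.
(Checking all 625 profiles: 621 have a profitable deviation, 4 do not.)

621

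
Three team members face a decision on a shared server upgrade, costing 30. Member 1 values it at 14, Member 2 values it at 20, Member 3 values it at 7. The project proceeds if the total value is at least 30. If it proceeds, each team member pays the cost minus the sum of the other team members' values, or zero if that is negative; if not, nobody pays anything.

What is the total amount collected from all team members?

12

Total value 41 ≥ cost 30, so it is built.
Member 1: others sum to 27; max(0, 30 - 27) = 3.
Member 2: others sum to 21; max(0, 30 - 21) = 9.
Member 3: others sum to 34; max(0, 30 - 34) = 0.
Total collected = 3 + 9 + 0 = 12.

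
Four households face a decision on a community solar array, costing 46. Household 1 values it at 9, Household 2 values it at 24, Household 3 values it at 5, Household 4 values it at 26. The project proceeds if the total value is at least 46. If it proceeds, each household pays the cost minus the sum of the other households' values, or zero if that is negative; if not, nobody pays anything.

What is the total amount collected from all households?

Total value 64 ≥ cost 46, so it is built.
Household 1: others sum to 55; max(0, 46 - 55) = 0.
Household 2: others sum to 40; max(0, 46 - 40) = 6.
Household 3: others sum to 59; max(0, 46 - 59) = 0.
Household 4: others sum to 38; max(0, 46 - 38) = 8.
Total collected = 0 + 6 + 0 + 8 = 14.

14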